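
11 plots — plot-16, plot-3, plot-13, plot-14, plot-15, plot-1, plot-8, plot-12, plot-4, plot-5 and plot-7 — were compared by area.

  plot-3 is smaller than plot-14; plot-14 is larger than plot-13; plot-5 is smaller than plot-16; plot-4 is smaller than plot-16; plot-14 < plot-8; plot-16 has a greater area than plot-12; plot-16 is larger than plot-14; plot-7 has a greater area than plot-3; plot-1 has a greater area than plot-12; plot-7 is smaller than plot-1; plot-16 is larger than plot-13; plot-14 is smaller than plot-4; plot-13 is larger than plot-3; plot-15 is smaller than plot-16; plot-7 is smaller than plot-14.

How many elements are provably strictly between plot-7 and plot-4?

1

Chaining upward from plot-7 reaches: plot-14, plot-8, plot-1, plot-16.
Chaining downward from plot-4 reaches: plot-3, plot-13, plot-14.
Strictly between plot-7 and plot-4 are those in both lists: plot-14 — 1 element.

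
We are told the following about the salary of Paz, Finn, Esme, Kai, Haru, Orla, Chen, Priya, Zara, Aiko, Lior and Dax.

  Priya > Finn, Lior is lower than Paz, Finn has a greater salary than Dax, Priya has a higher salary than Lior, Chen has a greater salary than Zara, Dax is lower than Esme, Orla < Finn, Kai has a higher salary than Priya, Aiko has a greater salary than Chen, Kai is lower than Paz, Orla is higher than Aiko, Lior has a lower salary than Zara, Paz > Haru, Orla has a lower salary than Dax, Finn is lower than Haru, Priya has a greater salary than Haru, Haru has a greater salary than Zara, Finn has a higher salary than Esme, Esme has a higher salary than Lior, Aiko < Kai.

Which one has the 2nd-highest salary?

Chaining the given pairs: Lior < Zara < Chen < Aiko < Orla < Dax < Esme < Finn < Haru < Priya < Kai < Paz.
The 2nd largest is Kai.

Kai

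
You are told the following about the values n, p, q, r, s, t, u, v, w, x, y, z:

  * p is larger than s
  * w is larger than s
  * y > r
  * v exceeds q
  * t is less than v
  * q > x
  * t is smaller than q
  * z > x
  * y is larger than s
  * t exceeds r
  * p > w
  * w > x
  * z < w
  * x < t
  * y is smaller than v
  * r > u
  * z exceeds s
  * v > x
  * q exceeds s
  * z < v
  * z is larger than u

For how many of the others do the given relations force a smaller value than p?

Directly below p: s, w.
One step further: x, z (4 so far).
One step further: u (5 so far).
Nothing else is reachable below p; 5 in all.

5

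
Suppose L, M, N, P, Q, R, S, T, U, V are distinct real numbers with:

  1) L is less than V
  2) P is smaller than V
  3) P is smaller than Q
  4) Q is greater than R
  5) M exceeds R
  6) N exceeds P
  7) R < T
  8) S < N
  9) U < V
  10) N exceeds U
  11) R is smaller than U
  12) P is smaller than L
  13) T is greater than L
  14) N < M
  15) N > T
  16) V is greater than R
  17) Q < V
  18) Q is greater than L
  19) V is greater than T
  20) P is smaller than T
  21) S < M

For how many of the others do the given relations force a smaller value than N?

6

Directly below N: P, U, T, S.
One step further: R, L (6 so far).
Nothing else is reachable below N; 6 in all.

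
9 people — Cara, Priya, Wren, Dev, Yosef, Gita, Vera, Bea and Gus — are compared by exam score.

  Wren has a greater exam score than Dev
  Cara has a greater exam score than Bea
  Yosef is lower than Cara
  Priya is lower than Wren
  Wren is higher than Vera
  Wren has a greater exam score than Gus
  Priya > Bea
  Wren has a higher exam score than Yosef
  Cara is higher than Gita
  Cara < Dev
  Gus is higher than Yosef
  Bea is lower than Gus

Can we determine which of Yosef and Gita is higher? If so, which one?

Following every chain through Yosef: above Yosef we get Cara, Dev, Gus, Wren.
Gita is not reached, and no chain runs the other way from Gita to Yosef.
So the given relations leave the order of Yosef and Gita undetermined.

undetermined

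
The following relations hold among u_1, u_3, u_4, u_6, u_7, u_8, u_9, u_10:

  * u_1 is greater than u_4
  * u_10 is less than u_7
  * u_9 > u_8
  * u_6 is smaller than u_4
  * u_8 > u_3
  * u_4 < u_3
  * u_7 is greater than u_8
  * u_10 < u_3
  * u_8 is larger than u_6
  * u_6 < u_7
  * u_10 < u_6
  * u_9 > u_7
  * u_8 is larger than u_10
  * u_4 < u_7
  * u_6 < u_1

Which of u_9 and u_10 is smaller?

u_10

The relevant relations are u_10 < u_6; u_6 < u_4; u_4 < u_3; u_3 < u_8; u_8 < u_7; u_7 < u_9.
Chaining these gives u_10 < u_6 < u_4 < u_3 < u_8 < u_7 < u_9.
So u_10 < u_9; u_10 is the smaller of the two.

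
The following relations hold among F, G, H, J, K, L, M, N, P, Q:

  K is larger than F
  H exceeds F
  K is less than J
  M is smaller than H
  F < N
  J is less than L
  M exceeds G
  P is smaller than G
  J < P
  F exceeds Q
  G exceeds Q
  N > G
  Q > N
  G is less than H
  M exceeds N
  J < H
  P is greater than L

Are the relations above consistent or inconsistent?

Chaining the given relations yields Q < F < K < J < L < P < G < N, so Q < N. But one relation states N < Q. These cannot both hold.

inconsistent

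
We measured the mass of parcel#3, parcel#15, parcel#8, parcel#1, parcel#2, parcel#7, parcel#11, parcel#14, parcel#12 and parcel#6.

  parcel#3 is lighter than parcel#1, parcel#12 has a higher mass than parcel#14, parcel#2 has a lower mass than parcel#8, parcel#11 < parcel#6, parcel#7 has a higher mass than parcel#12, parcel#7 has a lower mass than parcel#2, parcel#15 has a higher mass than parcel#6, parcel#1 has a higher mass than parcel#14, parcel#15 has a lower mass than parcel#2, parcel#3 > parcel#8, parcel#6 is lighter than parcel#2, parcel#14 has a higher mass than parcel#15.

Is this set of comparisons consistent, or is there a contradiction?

consistent

Every relation is compatible with parcel#11 < parcel#6 < parcel#15 < parcel#14 < parcel#12 < parcel#7 < parcel#2 < parcel#8 < parcel#3 < parcel#1; the set is consistent.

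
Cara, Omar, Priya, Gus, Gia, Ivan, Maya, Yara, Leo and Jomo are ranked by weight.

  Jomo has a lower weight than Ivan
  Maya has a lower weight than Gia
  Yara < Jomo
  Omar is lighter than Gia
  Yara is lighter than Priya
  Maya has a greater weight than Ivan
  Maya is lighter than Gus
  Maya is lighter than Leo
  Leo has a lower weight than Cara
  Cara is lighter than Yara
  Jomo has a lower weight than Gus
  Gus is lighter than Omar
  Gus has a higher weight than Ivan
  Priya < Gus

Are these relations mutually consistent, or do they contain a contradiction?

We have Yara < Jomo stated directly, yet also Jomo < Ivan < Maya < Leo < Cara < Yara by chaining the others — so Jomo < Yara. Contradiction.

inconsistent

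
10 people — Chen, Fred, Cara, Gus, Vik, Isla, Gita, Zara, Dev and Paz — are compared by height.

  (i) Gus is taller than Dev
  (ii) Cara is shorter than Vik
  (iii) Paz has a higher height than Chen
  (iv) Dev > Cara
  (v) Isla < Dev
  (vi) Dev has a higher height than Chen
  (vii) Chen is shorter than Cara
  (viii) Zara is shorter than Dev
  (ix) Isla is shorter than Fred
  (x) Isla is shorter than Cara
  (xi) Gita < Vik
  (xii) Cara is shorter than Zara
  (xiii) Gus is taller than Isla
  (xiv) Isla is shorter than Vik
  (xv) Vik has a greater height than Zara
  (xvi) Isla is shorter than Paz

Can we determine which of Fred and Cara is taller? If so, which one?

undetermined

Following every chain through Cara: above Cara we get Zara, Dev, Gus, Vik; below Cara we get Isla, Chen.
Fred is not reached, and no chain runs the other way from Fred to Cara.
So the given relations leave the order of Cara and Fred undetermined.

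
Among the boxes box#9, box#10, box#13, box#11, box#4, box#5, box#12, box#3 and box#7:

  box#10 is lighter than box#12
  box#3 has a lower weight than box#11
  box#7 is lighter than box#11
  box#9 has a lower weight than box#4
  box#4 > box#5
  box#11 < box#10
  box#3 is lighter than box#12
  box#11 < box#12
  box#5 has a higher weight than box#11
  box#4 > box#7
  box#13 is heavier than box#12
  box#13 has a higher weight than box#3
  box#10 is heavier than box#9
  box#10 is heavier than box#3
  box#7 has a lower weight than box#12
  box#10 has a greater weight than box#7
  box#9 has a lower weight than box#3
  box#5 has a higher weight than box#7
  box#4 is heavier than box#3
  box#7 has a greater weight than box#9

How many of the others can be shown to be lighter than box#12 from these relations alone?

Directly below box#12: box#7, box#3, box#11, box#10.
One step further: box#9 (5 so far).
Nothing else is reachable below box#12; 5 in all.

5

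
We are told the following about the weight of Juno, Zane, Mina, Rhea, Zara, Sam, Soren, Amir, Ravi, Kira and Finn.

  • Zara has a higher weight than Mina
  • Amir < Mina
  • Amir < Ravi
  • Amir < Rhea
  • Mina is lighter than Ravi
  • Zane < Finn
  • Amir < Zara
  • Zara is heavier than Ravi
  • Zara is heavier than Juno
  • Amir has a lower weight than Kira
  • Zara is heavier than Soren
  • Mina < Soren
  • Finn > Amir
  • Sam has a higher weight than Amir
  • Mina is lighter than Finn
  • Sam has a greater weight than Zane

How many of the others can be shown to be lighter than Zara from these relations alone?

5

From Zara the given relations immediately reach Amir, Mina, Juno, Ravi, Soren.
Nothing else is reachable below Zara; 5 in all.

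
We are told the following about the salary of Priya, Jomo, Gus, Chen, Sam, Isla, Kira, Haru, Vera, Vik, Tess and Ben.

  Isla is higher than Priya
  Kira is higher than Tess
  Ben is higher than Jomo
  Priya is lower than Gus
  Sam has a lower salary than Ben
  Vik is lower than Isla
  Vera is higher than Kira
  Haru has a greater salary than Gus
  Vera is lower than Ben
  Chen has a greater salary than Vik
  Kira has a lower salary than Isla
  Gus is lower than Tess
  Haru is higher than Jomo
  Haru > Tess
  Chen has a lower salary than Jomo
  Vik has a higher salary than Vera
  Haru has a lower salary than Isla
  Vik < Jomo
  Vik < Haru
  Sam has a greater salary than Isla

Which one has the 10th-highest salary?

Tess

Chaining the given pairs: Priya < Gus < Tess < Kira < Vera < Vik < Chen < Jomo < Haru < Isla < Sam < Ben.
Counting 10 from the largest end gives Tess.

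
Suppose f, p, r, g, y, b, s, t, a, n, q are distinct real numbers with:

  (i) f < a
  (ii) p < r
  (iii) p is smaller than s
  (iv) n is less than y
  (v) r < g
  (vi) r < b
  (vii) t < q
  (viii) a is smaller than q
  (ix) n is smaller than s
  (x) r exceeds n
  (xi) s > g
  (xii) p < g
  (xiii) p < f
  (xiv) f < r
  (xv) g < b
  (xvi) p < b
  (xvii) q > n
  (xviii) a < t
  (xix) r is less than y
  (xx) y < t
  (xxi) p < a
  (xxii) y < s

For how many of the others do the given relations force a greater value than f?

Directly above f: r, a.
One step further: g, b, y, t, q (7 so far).
One step further: s (8 so far).
No other element is forced above f by the given relations, so the count is 8.

8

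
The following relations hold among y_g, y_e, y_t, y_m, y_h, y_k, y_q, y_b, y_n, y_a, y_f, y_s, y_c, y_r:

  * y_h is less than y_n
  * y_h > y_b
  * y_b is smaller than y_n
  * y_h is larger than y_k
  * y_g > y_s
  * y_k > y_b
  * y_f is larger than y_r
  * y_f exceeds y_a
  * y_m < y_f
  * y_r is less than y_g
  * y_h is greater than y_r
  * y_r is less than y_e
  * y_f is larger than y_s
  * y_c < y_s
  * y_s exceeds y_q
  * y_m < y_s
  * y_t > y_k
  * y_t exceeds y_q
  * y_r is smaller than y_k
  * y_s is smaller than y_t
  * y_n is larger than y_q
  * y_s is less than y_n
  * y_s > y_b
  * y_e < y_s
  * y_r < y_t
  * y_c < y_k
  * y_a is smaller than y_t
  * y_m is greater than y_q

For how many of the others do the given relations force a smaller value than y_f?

From y_f the given relations immediately reach y_a, y_r, y_m, y_s.
From those, y_b, y_q, y_e, y_c — 8 in total.
Nothing else is reachable below y_f; 8 in all.

8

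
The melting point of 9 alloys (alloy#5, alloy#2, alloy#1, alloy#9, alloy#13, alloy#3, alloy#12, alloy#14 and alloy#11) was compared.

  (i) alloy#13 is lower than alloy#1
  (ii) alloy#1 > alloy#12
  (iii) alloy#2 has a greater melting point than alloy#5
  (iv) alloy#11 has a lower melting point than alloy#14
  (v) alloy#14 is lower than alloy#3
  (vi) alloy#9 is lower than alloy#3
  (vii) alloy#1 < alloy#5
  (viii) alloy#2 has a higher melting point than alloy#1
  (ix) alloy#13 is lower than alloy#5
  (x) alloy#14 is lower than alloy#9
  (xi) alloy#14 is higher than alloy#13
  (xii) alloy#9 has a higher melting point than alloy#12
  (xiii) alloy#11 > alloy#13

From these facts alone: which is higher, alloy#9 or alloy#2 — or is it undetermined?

Following every chain through alloy#9: above alloy#9 we get alloy#3; below alloy#9 we get alloy#12, alloy#13, alloy#11, alloy#14.
alloy#2 is not reached, and no chain runs the other way from alloy#2 to alloy#9.
So the given relations leave the order of alloy#9 and alloy#2 undetermined.

undetermined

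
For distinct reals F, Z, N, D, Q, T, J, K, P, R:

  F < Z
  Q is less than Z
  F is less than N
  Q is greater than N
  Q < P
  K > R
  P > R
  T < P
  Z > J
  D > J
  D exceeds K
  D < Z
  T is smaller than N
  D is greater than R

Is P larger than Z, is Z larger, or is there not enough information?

undetermined

Following every chain through P: below P we get F, T, N, R, Q.
Z is not reached, and no chain runs the other way from Z to P.
So the given relations leave the order of P and Z undetermined.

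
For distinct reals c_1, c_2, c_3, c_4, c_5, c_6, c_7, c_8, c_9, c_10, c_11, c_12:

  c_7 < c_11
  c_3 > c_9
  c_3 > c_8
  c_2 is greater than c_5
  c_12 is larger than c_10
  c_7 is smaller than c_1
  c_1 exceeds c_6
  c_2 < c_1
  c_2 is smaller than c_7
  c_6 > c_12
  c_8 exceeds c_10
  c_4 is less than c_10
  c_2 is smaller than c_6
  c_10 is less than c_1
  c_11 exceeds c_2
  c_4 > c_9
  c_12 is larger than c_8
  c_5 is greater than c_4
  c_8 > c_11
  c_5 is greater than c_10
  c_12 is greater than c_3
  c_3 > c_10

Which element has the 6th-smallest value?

c_7

Chaining the given pairs: c_9 < c_4 < c_10 < c_5 < c_2 < c_7 < c_11 < c_8 < c_3 < c_12 < c_6 < c_1.
Counting 6 from the smallest end gives c_7.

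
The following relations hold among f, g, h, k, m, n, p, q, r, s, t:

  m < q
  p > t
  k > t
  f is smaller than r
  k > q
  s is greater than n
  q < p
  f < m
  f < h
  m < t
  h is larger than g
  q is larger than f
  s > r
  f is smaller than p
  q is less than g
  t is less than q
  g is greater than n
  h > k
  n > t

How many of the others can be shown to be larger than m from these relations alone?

Directly above m: t, q.
One step further: p, k, n, g (6 so far).
One step further: s, h (8 so far).
Nothing else is reachable above m; 8 in all.

8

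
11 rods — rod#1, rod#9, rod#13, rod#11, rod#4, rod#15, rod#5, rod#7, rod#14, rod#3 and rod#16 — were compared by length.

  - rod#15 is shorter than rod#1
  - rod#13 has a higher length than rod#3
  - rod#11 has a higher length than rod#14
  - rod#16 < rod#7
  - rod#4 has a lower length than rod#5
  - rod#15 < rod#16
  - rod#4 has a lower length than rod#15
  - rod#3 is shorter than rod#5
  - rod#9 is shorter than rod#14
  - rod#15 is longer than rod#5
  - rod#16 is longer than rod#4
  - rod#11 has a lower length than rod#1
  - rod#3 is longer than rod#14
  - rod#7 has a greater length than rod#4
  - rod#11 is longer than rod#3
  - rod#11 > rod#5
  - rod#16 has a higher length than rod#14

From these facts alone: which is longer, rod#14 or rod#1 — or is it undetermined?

The relevant relations are rod#14 < rod#3; rod#3 < rod#5; rod#5 < rod#15; rod#15 < rod#1.
Together: rod#14 < rod#3 < rod#5 < rod#15 < rod#1.
So rod#1 is longer.

rod#1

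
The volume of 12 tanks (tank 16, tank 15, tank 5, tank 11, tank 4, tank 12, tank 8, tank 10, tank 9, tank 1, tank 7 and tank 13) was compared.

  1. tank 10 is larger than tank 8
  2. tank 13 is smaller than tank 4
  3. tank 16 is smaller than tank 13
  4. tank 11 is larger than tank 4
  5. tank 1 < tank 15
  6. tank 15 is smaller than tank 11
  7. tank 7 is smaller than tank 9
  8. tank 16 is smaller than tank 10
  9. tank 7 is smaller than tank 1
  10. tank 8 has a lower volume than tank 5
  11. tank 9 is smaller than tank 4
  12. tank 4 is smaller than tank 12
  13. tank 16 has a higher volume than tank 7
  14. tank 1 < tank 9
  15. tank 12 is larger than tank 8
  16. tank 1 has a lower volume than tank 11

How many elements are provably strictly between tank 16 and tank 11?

The relations place tank 16 below tank 11. An element lies strictly between them when it is forced above tank 16 and also forced below tank 11.
Above tank 16: {tank 13, tank 4, tank 12, tank 10}. Below tank 11: {tank 7, tank 1, tank 15, tank 13, tank 9, tank 4}.
Intersection: {tank 13, tank 4} — 2.

2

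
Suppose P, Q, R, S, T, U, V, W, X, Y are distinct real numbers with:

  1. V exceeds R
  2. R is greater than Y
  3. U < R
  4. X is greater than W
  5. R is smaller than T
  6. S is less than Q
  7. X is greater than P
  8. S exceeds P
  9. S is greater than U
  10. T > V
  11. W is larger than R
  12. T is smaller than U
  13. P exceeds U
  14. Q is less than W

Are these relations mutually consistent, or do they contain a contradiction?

Chaining the given relations yields R < V < T < U, so R < U. But one relation states U < R. These cannot both hold.

inconsistent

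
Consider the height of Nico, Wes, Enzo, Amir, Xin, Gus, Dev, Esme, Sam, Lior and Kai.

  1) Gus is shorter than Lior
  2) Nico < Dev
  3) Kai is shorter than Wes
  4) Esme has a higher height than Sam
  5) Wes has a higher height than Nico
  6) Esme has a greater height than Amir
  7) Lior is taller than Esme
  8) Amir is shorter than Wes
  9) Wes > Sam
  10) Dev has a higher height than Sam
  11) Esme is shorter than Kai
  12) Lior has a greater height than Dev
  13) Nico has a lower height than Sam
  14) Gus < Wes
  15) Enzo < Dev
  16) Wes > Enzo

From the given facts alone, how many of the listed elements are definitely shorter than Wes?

The elements the relations force below Wes are Gus, Enzo, Nico, Sam, Amir, Esme, Kai — no chain reaches any other.
That is 7.

7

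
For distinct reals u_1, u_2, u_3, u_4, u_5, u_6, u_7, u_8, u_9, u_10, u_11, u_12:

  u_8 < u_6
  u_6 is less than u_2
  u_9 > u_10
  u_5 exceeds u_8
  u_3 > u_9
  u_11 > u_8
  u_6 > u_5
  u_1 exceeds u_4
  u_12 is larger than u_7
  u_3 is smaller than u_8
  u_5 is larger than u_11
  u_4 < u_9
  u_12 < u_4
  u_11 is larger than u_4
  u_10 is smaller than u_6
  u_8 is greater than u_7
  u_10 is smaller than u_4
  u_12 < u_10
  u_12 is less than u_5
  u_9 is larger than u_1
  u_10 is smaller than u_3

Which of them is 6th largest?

Piecing the relations together gives one ordering: u_7 < u_12 < u_10 < u_4 < u_1 < u_9 < u_3 < u_8 < u_11 < u_5 < u_6 < u_2.
The 6th largest is u_3.

u_3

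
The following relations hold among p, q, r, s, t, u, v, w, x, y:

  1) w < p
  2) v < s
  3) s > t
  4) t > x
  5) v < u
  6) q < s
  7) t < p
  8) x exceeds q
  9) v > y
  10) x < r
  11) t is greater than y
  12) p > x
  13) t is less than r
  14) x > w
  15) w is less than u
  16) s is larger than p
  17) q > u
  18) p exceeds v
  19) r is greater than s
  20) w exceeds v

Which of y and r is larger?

r

The relevant relations are y < v; v < w; w < u; u < q; q < x; x < t; t < p; p < s; s < r.
Chaining these gives y < v < w < u < q < x < t < p < s < r.
So y < r; r is the larger of the two.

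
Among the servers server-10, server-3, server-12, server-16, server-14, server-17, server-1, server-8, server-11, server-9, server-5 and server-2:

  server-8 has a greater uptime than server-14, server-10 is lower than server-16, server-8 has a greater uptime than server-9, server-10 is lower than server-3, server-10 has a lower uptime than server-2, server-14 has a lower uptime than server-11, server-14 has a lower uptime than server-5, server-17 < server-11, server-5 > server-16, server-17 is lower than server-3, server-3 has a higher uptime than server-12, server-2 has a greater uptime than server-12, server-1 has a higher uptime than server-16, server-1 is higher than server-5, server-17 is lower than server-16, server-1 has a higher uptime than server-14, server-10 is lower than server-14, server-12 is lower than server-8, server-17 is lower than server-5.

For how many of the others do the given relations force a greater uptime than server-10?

From server-10 the given relations immediately reach server-14, server-16, server-3, server-2.
From those, server-8, server-5, server-1, server-11 — 8 in total.
Nothing else is reachable above server-10; 8 in all.

8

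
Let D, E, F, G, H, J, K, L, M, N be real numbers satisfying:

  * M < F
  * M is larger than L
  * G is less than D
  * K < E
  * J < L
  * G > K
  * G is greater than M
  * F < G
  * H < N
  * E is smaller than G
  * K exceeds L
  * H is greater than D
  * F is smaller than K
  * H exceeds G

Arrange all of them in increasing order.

The consecutive links are each given: J < L; L < M; M < F; F < K; K < E; E < G; G < D; D < H; H < N.

J < L < M < F < K < E < G < D < H < N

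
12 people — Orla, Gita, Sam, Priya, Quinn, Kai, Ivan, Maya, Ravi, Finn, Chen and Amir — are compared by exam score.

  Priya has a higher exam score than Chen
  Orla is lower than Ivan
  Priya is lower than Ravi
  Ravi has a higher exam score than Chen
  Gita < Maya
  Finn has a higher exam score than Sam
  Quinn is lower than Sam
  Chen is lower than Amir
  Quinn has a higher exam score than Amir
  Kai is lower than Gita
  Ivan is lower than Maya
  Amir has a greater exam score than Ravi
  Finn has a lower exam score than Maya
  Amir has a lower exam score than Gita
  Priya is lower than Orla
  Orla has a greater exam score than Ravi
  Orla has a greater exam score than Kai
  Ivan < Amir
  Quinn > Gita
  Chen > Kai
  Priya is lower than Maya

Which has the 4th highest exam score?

Quinn

Chaining the given pairs: Kai < Chen < Priya < Ravi < Orla < Ivan < Amir < Gita < Quinn < Sam < Finn < Maya.
Counting 4 from the largest end gives Quinn.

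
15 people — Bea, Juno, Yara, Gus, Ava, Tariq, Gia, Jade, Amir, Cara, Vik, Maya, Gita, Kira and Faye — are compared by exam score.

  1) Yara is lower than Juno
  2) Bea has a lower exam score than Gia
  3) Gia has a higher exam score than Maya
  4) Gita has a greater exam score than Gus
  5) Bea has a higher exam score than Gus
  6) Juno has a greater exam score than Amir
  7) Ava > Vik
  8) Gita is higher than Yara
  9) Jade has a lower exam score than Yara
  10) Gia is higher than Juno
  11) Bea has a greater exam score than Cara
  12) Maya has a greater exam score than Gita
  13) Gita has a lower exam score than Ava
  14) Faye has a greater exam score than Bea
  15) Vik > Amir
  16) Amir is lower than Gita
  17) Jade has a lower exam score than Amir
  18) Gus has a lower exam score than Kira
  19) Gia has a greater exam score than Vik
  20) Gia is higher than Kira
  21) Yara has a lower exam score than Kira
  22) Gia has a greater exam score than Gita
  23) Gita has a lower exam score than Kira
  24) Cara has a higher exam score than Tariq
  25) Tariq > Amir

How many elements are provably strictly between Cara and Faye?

Chaining upward from Cara reaches: Bea, Gia.
Chaining downward from Faye reaches: Gus, Jade, Amir, Tariq, Bea.
Strictly between Cara and Faye are those in both lists: Bea — 1 element.

1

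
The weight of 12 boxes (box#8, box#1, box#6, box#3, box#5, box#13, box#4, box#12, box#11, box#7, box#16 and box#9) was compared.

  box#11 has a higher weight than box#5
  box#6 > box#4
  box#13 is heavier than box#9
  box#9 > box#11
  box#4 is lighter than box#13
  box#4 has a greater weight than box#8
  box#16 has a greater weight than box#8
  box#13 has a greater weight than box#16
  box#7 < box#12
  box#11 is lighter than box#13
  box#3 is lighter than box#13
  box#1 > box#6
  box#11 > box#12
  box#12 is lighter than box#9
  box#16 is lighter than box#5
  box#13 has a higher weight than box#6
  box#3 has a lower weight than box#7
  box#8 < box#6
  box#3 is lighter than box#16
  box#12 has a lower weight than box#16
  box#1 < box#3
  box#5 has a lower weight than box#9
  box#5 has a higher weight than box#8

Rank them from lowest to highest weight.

box#8 < box#4 < box#6 < box#1 < box#3 < box#7 < box#12 < box#16 < box#5 < box#11 < box#9 < box#13

The consecutive links are each given: box#8 < box#4; box#4 < box#6; box#6 < box#1; box#1 < box#3; box#3 < box#7; box#7 < box#12; box#12 < box#16; box#16 < box#5; box#5 < box#11; box#11 < box#9; box#9 < box#13.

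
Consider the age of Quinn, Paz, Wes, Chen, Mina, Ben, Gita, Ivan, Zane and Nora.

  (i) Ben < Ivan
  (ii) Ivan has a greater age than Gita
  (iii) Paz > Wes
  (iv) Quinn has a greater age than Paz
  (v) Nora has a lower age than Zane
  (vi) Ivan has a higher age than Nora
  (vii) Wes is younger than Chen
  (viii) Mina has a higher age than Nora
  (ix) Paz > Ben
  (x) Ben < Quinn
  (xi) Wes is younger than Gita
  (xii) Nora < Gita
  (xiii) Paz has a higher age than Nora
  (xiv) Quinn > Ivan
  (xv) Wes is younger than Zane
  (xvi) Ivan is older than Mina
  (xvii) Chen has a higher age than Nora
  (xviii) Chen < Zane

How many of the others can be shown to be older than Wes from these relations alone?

Directly above Wes: Chen, Gita, Zane, Paz.
One step further: Ivan, Quinn (6 so far).
Nothing else is reachable above Wes; 6 in all.

6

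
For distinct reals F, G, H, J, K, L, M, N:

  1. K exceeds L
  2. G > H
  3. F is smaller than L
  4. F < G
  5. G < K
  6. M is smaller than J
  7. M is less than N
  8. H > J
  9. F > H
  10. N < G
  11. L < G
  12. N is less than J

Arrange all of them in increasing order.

M < N < J < H < F < L < G < K

The consecutive links are each given: M < N; N < J; J < H; H < F; F < L; L < G; G < K.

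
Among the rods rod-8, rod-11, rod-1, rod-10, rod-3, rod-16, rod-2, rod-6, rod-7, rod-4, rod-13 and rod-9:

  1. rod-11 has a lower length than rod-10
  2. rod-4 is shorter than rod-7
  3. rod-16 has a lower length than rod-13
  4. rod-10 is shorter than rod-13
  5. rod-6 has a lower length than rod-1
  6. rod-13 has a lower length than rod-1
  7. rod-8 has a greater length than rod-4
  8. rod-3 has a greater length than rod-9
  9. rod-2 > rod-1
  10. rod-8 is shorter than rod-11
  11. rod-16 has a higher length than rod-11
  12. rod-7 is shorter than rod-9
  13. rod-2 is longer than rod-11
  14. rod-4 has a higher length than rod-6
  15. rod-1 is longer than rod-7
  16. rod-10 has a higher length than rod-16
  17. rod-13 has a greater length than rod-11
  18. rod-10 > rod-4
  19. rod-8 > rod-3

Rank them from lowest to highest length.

rod-6 < rod-4 < rod-7 < rod-9 < rod-3 < rod-8 < rod-11 < rod-16 < rod-10 < rod-13 < rod-1 < rod-2

Each adjacent pair is fixed by a given relation: rod-6 < rod-4; rod-4 < rod-7; rod-7 < rod-9; rod-9 < rod-3; rod-3 < rod-8; rod-8 < rod-11; rod-11 < rod-16; rod-16 < rod-10; rod-10 < rod-13; rod-13 < rod-1; rod-1 < rod-2. Chaining them end to end gives the full order.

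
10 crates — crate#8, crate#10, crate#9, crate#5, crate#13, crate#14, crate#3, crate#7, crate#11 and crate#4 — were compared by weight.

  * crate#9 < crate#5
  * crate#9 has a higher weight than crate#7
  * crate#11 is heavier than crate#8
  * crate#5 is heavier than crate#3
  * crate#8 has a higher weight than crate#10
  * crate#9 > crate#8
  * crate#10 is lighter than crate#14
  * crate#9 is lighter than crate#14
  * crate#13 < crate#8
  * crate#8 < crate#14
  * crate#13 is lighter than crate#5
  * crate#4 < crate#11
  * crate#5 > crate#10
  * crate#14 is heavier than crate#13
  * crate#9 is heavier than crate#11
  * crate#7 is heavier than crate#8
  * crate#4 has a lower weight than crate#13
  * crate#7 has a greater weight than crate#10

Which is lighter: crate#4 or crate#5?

crate#4

crate#4 < crate#13 and crate#13 < crate#8 give crate#4 < crate#8.
With crate#8 < crate#11: crate#4 < crate#13 < crate#8 < crate#11.
Then crate#11 < crate#9 extends the chain to crate#9.
Then crate#9 < crate#5 extends the chain to crate#5.
So crate#4 < crate#5; crate#4 is the lighter of the two.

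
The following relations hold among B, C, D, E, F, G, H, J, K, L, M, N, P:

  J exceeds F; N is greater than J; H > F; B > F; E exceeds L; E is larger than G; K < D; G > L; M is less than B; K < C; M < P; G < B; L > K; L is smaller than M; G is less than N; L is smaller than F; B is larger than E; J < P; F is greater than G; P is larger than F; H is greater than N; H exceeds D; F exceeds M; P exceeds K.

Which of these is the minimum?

Chaining upward from K: directly above it, L, D, P, C; then M, G, F, E, H; then J, N, B.
That covers every other element, and nothing is given below K, so K is the minimum.

K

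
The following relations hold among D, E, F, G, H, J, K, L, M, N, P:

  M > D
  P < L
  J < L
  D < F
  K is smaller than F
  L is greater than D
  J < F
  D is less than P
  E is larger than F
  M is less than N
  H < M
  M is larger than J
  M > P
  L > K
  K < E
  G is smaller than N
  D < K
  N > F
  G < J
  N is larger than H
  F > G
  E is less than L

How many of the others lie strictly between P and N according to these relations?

1

Chaining upward from P reaches: M, L.
Chaining downward from N reaches: G, D, K, J, F, H, M.
Strictly between P and N are those in both lists: M — 1 element.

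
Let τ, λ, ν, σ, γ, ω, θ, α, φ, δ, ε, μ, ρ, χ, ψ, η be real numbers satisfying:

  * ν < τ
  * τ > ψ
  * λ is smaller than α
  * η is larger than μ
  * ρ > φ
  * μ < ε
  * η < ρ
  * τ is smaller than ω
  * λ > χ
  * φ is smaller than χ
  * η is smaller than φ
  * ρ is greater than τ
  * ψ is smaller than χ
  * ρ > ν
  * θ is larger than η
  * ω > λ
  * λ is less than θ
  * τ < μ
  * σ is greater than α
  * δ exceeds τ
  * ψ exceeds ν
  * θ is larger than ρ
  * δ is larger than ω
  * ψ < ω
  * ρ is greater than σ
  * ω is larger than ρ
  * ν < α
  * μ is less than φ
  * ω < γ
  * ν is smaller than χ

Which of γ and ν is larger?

γ

Chaining the given relations: ν < ψ < τ < μ < η < φ < χ < λ < α < σ < ρ < ω < γ.
So ν < γ; γ is the larger of the two.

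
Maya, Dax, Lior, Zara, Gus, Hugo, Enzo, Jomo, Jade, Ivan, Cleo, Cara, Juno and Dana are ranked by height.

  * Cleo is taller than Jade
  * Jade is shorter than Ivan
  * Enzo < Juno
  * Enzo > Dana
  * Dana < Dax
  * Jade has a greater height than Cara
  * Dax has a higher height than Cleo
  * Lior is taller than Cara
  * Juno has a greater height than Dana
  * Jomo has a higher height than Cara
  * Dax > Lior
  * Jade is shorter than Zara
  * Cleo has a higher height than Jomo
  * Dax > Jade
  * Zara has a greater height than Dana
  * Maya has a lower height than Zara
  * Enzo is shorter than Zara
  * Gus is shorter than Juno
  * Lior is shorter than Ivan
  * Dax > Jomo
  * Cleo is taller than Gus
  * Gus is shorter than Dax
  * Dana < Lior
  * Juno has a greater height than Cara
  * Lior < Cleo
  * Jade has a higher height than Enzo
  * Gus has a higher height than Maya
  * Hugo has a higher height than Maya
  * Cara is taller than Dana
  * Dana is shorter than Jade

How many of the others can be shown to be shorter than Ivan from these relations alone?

From Ivan the given relations immediately reach Lior, Jade.
From those, Dana, Cara, Enzo — 5 in total.
No other element is forced below Ivan by the given relations, so the count is 5.

5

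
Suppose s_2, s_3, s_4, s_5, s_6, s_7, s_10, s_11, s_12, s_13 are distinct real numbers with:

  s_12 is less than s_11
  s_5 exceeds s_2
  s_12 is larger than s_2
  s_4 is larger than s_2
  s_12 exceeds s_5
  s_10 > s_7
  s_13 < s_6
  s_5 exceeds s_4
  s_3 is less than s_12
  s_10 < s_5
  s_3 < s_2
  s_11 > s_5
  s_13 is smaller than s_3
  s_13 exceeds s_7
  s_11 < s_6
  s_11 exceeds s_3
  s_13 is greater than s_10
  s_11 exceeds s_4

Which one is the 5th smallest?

Chaining the given pairs: s_7 < s_10 < s_13 < s_3 < s_2 < s_4 < s_5 < s_12 < s_11 < s_6.
Counting 5 from the smallest end gives s_2.

s_2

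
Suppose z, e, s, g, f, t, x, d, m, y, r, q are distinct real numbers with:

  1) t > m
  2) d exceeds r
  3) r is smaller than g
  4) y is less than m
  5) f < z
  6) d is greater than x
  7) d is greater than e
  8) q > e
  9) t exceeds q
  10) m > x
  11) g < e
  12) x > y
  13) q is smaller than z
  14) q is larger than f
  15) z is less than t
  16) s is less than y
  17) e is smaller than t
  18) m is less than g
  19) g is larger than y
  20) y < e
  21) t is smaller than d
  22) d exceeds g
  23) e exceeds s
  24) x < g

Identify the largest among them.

d

Chaining downward from d: directly below it, r, x, g, e, t; then s, y, m, q, z; then f.
That covers every other element, and nothing is given above d, so d is the largest.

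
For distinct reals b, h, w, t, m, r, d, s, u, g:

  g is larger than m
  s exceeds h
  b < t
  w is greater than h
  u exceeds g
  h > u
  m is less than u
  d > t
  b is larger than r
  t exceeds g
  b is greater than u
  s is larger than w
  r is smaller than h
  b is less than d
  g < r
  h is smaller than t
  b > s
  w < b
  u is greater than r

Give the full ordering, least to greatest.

The consecutive links are each given: m < g; g < r; r < u; u < h; h < w; w < s; s < b; b < t; t < d.

m < g < r < u < h < w < s < b < t < d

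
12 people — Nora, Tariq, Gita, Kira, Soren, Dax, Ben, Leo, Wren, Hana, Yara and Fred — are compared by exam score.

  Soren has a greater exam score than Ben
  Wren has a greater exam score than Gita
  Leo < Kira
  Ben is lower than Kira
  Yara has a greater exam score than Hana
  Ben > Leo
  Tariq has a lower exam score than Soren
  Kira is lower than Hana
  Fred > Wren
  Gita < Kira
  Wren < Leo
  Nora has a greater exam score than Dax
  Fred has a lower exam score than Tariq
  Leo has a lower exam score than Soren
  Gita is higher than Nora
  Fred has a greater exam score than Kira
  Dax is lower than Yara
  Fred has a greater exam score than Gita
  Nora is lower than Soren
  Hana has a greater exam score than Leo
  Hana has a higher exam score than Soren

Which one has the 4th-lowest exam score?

Wren

The consecutive relations fix a unique order: Dax < Nora < Gita < Wren < Leo < Ben < Kira < Fred < Tariq < Soren < Hana < Yara.
Counting 4 from the smallest end gives Wren.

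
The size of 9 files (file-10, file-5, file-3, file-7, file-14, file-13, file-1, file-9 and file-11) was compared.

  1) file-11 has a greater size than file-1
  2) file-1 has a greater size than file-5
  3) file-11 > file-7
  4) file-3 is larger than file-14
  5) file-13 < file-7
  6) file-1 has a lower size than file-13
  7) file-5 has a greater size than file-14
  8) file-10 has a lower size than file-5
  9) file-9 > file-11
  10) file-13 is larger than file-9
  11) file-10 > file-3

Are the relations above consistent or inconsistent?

inconsistent

We have file-9 < file-13 stated directly, yet also file-13 < file-7 < file-11 < file-9 by chaining the others — so file-13 < file-9. Contradiction.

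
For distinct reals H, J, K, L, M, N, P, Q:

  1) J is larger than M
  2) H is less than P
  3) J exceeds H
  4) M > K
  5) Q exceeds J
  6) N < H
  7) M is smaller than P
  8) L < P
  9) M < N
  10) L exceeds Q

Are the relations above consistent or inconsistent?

The single ordering K < M < N < H < J < Q < L < P satisfies every listed relation, so no contradiction arises.

consistent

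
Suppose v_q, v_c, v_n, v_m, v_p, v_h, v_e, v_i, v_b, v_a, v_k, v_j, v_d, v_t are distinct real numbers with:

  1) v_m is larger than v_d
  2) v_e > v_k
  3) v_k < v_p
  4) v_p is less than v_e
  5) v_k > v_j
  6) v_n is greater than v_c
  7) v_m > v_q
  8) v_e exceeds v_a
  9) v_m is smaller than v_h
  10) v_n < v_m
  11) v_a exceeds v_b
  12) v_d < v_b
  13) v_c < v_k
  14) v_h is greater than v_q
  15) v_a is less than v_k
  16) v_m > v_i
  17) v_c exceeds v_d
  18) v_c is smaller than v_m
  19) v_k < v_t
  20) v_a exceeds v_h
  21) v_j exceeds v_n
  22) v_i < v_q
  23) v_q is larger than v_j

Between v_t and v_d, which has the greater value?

v_t

Link the given pairs in sequence: v_d < v_c; v_c < v_n; v_n < v_j; v_j < v_q; v_q < v_h; v_h < v_a; v_a < v_k; v_k < v_t.
Together: v_d < v_c < v_n < v_j < v_q < v_h < v_a < v_k < v_t.
So v_d < v_t; v_t is the larger of the two.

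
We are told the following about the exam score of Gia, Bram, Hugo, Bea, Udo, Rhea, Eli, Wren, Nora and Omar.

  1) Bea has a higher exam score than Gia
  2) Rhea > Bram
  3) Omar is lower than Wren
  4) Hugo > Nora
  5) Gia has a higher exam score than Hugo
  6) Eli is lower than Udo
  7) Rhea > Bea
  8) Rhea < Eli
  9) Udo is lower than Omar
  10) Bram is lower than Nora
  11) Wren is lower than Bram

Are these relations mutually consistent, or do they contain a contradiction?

Chaining the given relations yields Udo < Omar < Wren < Bram < Nora < Hugo < Gia < Bea < Rhea < Eli, so Udo < Eli. But one relation states Eli < Udo. These cannot both hold.

inconsistent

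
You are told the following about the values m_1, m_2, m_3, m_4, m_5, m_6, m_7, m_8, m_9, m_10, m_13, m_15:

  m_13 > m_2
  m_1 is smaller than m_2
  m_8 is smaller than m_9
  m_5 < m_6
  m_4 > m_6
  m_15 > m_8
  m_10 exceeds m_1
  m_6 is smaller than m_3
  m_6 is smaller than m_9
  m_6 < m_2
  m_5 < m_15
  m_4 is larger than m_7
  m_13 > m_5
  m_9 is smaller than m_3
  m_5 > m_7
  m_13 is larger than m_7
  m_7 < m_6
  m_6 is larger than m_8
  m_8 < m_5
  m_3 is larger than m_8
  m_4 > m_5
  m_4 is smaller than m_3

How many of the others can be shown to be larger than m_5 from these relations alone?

From m_5 the given relations immediately reach m_15, m_6, m_4, m_13.
From those, m_9, m_2, m_3 — 7 in total.
No other element is forced above m_5 by the given relations, so the count is 7.

7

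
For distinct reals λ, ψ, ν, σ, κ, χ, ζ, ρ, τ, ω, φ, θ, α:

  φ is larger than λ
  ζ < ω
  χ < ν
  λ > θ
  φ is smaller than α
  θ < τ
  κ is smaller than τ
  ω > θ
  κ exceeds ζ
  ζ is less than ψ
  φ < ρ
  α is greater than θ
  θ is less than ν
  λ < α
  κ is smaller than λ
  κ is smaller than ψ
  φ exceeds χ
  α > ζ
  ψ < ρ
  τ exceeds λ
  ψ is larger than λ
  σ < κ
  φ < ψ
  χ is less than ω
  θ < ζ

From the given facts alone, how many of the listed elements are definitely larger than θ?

The elements the relations force above θ are ζ, κ, λ, φ, ω, α, τ, ν, ψ, ρ — no chain reaches any other.
That is 10.

10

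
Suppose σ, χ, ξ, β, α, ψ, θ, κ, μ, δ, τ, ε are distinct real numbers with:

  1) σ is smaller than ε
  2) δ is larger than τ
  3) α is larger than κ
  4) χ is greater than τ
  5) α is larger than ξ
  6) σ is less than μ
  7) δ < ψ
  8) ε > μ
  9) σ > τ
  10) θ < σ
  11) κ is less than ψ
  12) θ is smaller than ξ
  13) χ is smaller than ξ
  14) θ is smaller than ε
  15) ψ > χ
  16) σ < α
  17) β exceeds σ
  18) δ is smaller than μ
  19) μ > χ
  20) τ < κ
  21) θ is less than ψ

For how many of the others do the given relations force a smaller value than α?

Directly below α: ξ, σ, κ.
One step further: τ, θ, χ (6 so far).
No other element is forced below α by the given relations, so the count is 6.

6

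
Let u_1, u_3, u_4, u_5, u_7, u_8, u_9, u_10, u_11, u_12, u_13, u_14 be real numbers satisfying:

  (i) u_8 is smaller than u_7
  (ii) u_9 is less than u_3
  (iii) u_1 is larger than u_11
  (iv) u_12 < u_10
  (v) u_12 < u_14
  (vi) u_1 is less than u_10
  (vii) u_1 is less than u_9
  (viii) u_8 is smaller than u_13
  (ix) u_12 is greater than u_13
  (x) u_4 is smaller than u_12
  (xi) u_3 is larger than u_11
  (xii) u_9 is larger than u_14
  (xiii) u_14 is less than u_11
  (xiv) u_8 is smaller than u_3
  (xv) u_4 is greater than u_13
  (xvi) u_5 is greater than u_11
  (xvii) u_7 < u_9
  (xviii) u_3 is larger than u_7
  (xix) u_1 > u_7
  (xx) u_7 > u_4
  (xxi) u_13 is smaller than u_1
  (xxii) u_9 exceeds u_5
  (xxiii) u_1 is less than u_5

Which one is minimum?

u_8

u_13 is not least since u_8 < u_13; u_4 is not least since u_13 < u_4; u_7 is not least since u_8 < u_7; u_12 is not least since u_4 < u_12; u_14 is not least since u_12 < u_14; u_11 is not least since u_14 < u_11; u_1 is not least since u_7 < u_1; u_5 is not least since u_11 < u_5; u_10 is not least since u_12 < u_10; u_9 is not least since u_7 < u_9; u_3 is not least since u_8 < u_3.
Only u_8 has nothing below it, so u_8 is the minimum.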